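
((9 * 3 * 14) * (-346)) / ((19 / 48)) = -6277824 / 19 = -330411.79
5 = 5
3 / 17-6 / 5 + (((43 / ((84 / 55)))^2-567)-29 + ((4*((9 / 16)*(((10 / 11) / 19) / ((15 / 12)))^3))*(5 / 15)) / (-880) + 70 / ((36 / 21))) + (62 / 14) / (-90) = 1582370153328599 / 6692163330160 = 236.45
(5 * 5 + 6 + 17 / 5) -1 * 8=132 / 5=26.40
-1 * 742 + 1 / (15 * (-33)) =-742.00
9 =9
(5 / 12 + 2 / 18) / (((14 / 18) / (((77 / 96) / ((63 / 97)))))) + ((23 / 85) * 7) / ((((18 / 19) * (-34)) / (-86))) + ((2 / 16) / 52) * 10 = 2689966969 / 454446720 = 5.92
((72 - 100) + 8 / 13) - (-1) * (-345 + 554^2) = 3985067 / 13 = 306543.62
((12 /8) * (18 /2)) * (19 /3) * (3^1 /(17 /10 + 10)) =285 /13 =21.92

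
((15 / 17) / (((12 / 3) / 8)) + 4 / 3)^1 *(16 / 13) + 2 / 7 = 19022 / 4641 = 4.10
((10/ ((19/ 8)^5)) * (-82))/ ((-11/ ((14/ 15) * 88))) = 601882624/ 7428297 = 81.03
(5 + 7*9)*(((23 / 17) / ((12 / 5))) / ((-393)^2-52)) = 115 / 463191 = 0.00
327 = 327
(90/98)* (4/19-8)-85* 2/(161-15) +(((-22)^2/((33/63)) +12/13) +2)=811605055/883519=918.61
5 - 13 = -8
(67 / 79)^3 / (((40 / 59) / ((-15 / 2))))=-53235051 / 7888624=-6.75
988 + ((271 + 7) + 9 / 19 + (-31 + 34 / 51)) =70460 / 57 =1236.14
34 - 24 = 10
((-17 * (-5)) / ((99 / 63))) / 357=0.15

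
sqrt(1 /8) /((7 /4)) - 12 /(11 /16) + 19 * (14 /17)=-338 /187 + sqrt(2) /7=-1.61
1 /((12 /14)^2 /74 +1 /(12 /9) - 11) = -0.10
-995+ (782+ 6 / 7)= -1485 / 7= -212.14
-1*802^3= -515849608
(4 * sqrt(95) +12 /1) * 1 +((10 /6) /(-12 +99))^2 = 817477 /68121 +4 * sqrt(95) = 50.99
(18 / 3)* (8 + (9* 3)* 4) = 696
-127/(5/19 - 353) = 2413/6702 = 0.36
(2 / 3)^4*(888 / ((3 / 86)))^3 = 263931040301056 / 81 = 3258407904951.31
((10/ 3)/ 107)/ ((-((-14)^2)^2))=-5/ 6165768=-0.00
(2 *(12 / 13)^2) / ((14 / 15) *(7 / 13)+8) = 2160 / 10777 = 0.20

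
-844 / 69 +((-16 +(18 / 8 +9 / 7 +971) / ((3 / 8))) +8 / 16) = 2571.03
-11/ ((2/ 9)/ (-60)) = 2970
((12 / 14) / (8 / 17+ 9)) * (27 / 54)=51 / 1127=0.05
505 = 505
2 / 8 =1 / 4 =0.25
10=10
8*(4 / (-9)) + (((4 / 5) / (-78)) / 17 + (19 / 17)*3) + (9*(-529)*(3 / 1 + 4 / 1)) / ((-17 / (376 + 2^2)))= 7408590079 / 9945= 744956.27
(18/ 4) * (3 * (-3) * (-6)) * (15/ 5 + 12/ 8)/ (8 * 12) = 729/ 64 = 11.39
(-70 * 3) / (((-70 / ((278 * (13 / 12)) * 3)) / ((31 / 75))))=56017 / 50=1120.34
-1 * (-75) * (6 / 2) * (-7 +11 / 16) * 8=-22725 / 2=-11362.50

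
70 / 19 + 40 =830 / 19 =43.68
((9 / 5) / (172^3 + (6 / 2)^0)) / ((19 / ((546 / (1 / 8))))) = 39312 / 483402655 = 0.00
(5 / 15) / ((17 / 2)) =2 / 51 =0.04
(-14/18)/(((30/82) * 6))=-287/810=-0.35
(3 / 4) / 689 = 3 / 2756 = 0.00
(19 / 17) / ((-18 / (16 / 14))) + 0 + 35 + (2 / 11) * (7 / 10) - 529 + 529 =2064992 / 58905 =35.06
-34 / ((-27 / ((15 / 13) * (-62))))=-10540 / 117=-90.09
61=61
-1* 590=-590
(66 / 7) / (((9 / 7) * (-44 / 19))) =-19 / 6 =-3.17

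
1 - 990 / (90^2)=79 / 90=0.88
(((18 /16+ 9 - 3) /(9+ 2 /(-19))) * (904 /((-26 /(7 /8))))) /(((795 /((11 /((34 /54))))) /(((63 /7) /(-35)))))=109039689 /791798800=0.14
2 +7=9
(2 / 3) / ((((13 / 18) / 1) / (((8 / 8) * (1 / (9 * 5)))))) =4 / 195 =0.02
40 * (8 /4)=80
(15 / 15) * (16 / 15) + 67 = 1021 / 15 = 68.07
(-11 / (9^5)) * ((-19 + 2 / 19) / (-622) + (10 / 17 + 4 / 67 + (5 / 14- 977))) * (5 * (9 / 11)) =229900437820 / 309104830377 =0.74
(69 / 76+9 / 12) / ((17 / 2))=63 / 323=0.20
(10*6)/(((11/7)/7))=267.27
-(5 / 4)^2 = -25 / 16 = -1.56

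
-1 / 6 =-0.17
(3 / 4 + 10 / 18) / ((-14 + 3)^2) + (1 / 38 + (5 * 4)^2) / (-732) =-5409017 / 10097208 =-0.54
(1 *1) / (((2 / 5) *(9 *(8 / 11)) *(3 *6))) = 55 / 2592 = 0.02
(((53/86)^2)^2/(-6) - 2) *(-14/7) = 664300273/164102448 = 4.05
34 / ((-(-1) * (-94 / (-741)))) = 12597 / 47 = 268.02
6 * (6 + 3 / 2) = 45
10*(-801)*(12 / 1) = -96120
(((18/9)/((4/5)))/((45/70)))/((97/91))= 3185/873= 3.65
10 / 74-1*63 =-2326 / 37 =-62.86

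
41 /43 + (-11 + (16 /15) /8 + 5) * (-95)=72019 /129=558.29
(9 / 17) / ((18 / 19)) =19 / 34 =0.56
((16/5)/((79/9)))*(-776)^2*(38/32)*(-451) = -46440415296/395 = -117570671.64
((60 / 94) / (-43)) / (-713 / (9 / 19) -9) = 135 / 13771094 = 0.00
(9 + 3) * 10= 120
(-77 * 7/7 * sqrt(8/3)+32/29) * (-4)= -128/29+616 * sqrt(6)/3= 498.55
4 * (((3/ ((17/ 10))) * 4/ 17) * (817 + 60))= 420960/ 289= 1456.61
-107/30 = -3.57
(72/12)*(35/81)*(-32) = -2240/27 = -82.96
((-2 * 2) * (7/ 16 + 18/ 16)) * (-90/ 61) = 1125/ 122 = 9.22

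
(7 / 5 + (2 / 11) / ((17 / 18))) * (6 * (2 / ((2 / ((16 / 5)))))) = 142944 / 4675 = 30.58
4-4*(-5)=24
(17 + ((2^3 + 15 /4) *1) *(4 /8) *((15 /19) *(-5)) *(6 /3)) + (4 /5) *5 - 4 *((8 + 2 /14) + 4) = -39343 /532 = -73.95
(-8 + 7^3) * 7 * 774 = 1815030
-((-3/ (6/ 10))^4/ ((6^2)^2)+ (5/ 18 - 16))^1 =19751/ 1296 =15.24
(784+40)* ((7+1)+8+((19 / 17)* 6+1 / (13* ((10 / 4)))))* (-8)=-165617408 / 1105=-149880.01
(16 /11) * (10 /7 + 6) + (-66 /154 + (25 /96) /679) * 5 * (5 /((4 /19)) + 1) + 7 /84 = -120746051 /2868096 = -42.10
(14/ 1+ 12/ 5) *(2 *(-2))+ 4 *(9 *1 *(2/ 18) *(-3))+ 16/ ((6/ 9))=-268/ 5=-53.60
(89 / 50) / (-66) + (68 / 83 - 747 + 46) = -191786887 / 273900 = -700.21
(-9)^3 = -729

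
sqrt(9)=3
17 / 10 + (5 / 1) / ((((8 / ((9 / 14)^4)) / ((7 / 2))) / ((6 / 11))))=4597099 / 2414720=1.90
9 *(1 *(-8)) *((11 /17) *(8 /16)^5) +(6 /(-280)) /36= -1.46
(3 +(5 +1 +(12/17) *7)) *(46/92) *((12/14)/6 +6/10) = 5.18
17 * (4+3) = 119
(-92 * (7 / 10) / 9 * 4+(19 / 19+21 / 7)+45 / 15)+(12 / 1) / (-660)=-10712 / 495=-21.64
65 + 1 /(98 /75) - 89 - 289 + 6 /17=-519595 /1666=-311.88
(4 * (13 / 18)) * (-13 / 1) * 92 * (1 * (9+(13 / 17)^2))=-86135920 / 2601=-33116.46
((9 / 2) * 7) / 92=63 / 184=0.34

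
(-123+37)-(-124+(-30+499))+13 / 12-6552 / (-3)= 21049 / 12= 1754.08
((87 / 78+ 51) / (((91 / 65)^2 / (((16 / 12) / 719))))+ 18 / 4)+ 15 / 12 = 31873207 / 5496036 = 5.80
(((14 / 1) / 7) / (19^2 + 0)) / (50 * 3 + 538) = 1 / 124184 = 0.00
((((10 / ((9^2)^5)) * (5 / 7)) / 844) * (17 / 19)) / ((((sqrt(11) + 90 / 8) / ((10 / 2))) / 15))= 0.00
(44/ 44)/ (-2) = -0.50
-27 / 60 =-9 / 20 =-0.45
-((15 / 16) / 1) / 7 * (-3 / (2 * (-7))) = -0.03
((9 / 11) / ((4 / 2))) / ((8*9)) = 1 / 176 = 0.01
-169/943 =-0.18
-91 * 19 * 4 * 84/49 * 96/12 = -94848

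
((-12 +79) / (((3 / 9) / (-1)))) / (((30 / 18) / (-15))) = 1809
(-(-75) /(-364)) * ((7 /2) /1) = -75 /104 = -0.72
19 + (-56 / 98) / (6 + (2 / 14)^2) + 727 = 220042 / 295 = 745.91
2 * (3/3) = 2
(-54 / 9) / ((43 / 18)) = -108 / 43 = -2.51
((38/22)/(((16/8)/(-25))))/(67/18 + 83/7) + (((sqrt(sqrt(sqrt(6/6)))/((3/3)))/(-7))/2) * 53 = -1563379/302302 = -5.17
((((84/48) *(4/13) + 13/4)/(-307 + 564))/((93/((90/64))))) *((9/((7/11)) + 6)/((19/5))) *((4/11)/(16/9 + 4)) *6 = 56248425/126068278336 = 0.00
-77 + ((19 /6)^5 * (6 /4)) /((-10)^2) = -37440701 /518400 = -72.22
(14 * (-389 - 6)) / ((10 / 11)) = -6083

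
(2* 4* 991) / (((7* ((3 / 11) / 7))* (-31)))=-937.72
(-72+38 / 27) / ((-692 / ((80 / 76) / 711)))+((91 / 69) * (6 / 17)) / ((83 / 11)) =126636556168 / 2047801792167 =0.06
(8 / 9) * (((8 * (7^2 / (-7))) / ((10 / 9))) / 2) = -112 / 5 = -22.40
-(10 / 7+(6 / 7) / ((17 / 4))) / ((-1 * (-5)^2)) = 194 / 2975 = 0.07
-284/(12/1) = -71/3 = -23.67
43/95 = 0.45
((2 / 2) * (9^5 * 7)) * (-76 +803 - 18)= 293060187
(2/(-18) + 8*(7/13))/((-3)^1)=-491/351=-1.40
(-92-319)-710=-1121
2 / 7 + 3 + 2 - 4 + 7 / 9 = 130 / 63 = 2.06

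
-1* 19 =-19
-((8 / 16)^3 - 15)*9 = 1071 / 8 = 133.88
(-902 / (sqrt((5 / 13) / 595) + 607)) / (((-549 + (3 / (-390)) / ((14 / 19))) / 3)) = 2312321351340 / 284767019763899 - 2462460 * sqrt(1547) / 284767019763899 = 0.01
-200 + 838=638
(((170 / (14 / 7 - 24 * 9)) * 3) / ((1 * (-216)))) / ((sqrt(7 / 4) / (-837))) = -7905 * sqrt(7) / 2996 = -6.98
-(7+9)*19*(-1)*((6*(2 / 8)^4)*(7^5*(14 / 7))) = 239499.75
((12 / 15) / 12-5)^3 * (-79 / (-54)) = -16006348 / 91125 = -175.65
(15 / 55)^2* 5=45 / 121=0.37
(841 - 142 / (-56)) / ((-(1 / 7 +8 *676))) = -7873 / 50476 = -0.16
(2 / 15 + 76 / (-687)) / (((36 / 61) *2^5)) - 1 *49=-32315687 / 659520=-49.00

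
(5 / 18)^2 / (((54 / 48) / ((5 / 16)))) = 125 / 5832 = 0.02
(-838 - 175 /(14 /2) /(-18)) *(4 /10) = -15059 /45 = -334.64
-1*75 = -75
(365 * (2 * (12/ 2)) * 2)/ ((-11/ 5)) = -43800/ 11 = -3981.82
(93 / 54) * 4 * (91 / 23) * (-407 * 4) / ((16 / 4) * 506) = -104377 / 4761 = -21.92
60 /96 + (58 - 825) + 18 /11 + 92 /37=-2481893 /3256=-762.25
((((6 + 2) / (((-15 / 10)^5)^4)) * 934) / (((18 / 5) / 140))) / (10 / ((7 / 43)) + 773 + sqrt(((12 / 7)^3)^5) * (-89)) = -6586141279765834969907200 * sqrt(21) / 1703694920445355777832575827 - 1207041154712279098536755200 / 413997865668221454013315925961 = -0.02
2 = 2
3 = 3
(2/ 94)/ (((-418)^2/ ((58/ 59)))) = 29/ 242254826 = 0.00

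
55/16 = 3.44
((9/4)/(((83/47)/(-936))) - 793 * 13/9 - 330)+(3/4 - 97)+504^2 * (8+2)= 7581738505/2988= 2537395.75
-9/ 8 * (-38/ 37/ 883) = 171/ 130684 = 0.00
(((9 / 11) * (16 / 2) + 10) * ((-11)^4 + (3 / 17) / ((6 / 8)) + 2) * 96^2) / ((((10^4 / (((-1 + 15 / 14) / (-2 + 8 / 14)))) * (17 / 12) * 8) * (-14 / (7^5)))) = 2349650466072 / 1986875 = 1182585.95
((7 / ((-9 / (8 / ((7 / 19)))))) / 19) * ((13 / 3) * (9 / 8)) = -13 / 3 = -4.33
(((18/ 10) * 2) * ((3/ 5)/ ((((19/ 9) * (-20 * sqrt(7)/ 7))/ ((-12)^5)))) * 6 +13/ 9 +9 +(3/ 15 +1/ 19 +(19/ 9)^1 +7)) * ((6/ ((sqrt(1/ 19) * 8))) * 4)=16936 * sqrt(19)/ 285 +544195584 * sqrt(133)/ 2375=2642772.56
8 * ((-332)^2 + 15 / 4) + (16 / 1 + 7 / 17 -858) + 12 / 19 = 284556877 / 323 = 880981.04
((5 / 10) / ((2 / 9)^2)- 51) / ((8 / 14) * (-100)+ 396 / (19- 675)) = 93849 / 132586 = 0.71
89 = 89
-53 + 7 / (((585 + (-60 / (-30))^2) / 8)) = -31161 / 589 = -52.90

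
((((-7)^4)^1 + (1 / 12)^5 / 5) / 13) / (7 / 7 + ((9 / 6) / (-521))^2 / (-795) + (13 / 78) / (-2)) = 201.48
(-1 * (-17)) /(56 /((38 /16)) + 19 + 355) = 323 /7554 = 0.04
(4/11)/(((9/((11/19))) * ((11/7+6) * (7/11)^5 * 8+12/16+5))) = 0.00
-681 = -681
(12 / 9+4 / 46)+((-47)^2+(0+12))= 153347 / 69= 2222.42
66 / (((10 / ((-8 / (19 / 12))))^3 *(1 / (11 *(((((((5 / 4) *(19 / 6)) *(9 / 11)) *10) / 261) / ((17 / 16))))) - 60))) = 9732096 / 67700135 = 0.14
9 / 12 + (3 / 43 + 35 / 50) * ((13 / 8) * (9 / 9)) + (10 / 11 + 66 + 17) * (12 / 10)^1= 3885857 / 37840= 102.69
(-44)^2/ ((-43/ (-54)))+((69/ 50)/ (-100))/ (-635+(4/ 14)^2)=16262342065383/ 6688865000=2431.26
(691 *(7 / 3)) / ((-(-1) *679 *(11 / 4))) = 0.86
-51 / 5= -10.20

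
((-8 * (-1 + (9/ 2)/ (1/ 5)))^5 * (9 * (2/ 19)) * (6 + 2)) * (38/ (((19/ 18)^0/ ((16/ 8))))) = -86709107884032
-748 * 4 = -2992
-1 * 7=-7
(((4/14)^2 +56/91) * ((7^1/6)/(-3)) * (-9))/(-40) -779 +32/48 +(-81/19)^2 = -1498438853/1971060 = -760.22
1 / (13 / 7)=7 / 13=0.54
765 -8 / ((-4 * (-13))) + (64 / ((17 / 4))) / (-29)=4898571 / 6409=764.33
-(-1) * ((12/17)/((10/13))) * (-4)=-312/85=-3.67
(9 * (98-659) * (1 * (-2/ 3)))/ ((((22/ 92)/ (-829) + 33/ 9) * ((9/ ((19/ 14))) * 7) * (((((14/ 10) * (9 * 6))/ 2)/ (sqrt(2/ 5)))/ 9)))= 724546 * sqrt(10)/ 769349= 2.98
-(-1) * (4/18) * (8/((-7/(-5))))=80/63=1.27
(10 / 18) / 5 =1 / 9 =0.11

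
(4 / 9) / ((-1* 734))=-2 / 3303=-0.00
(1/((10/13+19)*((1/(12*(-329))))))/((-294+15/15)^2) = -51324/22063193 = -0.00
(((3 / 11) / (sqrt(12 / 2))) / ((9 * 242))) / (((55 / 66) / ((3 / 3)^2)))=sqrt(6) / 39930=0.00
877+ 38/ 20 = 8789/ 10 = 878.90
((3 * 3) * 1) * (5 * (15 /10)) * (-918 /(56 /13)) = -805545 /56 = -14384.73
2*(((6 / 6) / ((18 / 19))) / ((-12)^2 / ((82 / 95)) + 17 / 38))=29602 / 2345553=0.01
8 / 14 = 4 / 7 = 0.57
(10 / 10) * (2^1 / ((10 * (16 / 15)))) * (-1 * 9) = -27 / 16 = -1.69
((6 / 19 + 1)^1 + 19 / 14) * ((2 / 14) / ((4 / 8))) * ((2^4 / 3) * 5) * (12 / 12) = 18960 / 931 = 20.37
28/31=0.90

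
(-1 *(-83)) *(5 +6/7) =3403/7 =486.14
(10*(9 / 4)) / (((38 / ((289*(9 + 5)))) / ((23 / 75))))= 139587 / 190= 734.67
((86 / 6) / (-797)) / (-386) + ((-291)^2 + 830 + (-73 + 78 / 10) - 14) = 394236147449 / 4614630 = 85431.80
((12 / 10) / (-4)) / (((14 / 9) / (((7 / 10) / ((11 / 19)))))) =-513 / 2200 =-0.23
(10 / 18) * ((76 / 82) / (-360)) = -19 / 13284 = -0.00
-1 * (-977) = 977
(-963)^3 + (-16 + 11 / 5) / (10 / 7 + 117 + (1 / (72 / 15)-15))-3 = -3380218285254 / 3785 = -893056350.13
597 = 597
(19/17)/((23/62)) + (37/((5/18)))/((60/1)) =102301/19550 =5.23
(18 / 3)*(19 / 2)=57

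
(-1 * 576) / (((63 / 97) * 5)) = -6208 / 35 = -177.37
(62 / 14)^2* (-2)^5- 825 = -1452.59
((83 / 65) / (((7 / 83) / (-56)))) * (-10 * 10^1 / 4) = 275560 / 13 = 21196.92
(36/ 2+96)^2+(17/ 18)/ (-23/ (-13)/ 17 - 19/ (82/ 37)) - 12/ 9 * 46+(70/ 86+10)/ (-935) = 143663678265718/ 11106977013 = 12934.54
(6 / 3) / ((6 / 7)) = 7 / 3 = 2.33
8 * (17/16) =17/2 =8.50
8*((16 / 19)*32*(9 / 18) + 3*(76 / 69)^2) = 4128128 / 30153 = 136.91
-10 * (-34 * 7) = 2380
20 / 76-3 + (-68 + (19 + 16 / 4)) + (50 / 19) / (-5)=-917 / 19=-48.26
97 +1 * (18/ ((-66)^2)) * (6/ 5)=58688/ 605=97.00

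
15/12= 5/4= 1.25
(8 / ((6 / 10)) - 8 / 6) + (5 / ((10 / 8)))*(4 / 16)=13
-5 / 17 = -0.29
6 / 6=1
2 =2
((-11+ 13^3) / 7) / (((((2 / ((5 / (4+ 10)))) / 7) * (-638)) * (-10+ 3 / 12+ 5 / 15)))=0.06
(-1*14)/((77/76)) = -13.82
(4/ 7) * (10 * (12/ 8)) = 60/ 7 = 8.57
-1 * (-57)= 57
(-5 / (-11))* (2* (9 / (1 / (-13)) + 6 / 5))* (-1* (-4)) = -4632 / 11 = -421.09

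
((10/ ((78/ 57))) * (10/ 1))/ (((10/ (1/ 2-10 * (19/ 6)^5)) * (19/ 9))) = -11020.79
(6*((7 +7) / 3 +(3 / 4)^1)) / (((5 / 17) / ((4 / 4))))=221 / 2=110.50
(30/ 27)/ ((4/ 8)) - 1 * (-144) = 1316/ 9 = 146.22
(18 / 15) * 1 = 6 / 5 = 1.20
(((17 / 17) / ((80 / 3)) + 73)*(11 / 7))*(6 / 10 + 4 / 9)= 3020831 / 25200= 119.87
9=9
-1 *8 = -8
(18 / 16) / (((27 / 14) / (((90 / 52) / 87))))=35 / 3016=0.01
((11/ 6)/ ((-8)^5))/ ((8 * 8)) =-11/ 12582912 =-0.00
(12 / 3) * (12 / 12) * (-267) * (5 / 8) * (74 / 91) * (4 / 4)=-49395 / 91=-542.80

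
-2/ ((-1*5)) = 2/ 5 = 0.40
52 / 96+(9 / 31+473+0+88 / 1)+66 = 467107 / 744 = 627.83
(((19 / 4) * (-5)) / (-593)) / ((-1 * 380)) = -1 / 9488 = -0.00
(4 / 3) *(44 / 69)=0.85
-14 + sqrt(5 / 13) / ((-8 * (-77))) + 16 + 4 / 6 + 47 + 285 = sqrt(65) / 8008 + 1004 / 3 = 334.67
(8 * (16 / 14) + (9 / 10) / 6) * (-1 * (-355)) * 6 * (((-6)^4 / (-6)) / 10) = -14964102 / 35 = -427545.77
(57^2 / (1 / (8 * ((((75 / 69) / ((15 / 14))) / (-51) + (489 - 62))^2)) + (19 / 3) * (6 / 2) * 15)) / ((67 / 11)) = 215161690532577096 / 114958798248512809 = 1.87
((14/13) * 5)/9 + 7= 889/117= 7.60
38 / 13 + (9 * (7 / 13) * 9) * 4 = 2306 / 13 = 177.38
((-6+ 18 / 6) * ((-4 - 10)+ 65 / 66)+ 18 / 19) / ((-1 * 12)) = -16717 / 5016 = -3.33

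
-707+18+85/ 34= -1373/ 2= -686.50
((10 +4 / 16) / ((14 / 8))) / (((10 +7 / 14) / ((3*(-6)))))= -492 / 49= -10.04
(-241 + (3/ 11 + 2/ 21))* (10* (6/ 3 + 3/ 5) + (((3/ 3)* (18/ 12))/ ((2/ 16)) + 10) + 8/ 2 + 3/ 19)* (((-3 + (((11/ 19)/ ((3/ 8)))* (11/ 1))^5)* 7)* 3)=-46818224709093838807222/ 125753639913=-372301149624.65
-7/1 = -7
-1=-1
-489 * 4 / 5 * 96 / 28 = -46944 / 35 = -1341.26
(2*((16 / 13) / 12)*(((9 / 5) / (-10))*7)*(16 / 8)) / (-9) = 56 / 975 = 0.06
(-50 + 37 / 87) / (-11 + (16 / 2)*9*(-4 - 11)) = 4313 / 94917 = 0.05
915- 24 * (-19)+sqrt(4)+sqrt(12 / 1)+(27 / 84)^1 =2 * sqrt(3)+38453 / 28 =1376.79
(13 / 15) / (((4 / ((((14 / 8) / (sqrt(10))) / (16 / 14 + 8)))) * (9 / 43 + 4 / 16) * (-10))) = -27391 * sqrt(10) / 30336000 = -0.00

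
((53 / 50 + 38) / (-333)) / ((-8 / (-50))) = -217 / 296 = -0.73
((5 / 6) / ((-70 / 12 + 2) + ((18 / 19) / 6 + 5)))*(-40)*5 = -19000 / 151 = -125.83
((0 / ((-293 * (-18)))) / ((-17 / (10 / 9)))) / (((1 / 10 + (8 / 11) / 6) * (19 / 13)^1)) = 0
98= 98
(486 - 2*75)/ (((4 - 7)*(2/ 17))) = -952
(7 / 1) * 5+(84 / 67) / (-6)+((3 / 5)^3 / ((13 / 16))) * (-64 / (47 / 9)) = 161358381 / 5117125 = 31.53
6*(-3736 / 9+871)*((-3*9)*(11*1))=-812394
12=12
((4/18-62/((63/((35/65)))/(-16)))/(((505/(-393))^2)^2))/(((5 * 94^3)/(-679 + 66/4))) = -0.00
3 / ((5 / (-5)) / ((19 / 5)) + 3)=57 / 52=1.10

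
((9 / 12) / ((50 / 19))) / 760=3 / 8000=0.00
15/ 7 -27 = -174/ 7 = -24.86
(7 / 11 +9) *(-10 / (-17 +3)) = 530 / 77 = 6.88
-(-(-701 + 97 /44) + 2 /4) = -30769 /44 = -699.30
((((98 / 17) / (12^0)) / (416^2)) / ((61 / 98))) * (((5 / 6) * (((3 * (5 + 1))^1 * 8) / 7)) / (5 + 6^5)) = 5145 / 43636594976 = 0.00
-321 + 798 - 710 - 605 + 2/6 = -2513/3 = -837.67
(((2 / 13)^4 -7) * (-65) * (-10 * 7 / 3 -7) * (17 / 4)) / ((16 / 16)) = -39649015 / 676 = -58652.39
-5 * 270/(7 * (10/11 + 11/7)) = -14850/191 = -77.75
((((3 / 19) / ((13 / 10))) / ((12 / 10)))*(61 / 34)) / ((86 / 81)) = 123525 / 722228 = 0.17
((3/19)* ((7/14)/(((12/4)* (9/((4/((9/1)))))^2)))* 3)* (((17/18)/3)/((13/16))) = 1088/14585103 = 0.00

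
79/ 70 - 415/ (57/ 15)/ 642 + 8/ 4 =631528/ 213465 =2.96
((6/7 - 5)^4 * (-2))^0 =1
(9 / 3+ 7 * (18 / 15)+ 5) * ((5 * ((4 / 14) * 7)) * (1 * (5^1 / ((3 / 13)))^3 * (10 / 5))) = 90077000 / 27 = 3336185.19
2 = 2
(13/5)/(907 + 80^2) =13/36535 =0.00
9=9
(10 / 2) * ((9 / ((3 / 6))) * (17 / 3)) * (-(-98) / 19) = 49980 / 19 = 2630.53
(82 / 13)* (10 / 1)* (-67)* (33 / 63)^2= -6647740 / 5733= -1159.56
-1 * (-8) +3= 11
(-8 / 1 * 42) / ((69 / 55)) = -6160 / 23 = -267.83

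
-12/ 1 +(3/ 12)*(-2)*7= -31/ 2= -15.50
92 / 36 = 23 / 9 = 2.56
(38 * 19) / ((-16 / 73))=-26353 / 8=-3294.12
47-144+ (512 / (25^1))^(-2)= -25427343 / 262144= -97.00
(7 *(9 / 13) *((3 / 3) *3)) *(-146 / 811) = -27594 / 10543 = -2.62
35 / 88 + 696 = 61283 / 88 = 696.40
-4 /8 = -1 /2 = -0.50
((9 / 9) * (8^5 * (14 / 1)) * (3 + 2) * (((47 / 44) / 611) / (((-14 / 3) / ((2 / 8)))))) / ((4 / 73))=-560640 / 143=-3920.56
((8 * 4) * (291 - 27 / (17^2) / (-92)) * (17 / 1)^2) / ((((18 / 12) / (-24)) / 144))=-142610872320 / 23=-6200472709.57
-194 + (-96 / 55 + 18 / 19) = -203564 / 1045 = -194.80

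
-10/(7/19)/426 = -95/1491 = -0.06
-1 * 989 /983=-989 /983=-1.01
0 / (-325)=0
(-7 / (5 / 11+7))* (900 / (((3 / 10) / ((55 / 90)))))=-211750 / 123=-1721.54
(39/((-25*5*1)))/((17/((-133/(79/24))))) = 124488/167875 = 0.74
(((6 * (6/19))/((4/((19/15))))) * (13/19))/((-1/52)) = -2028/95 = -21.35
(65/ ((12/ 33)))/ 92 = 715/ 368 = 1.94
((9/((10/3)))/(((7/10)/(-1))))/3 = -9/7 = -1.29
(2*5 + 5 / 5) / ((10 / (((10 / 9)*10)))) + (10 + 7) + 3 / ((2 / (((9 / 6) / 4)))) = 4289 / 144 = 29.78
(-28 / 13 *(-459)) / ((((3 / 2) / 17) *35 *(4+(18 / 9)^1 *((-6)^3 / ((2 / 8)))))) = -5202 / 28015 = -0.19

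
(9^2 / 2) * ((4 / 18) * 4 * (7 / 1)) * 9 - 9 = 2259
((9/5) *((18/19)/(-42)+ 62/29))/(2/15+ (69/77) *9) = 2423223/5217419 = 0.46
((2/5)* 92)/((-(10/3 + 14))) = -2.12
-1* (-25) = 25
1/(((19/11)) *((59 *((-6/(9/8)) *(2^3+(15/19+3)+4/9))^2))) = 152361/66102112256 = 0.00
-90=-90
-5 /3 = -1.67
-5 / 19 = -0.26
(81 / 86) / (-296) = -0.00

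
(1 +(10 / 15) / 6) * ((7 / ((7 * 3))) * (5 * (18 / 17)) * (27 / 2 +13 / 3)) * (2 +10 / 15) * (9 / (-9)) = -42800 / 459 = -93.25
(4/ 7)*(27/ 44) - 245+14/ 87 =-1637828/ 6699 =-244.49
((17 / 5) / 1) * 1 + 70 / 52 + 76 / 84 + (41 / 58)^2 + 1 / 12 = 14312717 / 2295930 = 6.23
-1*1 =-1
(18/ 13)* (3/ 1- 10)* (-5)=48.46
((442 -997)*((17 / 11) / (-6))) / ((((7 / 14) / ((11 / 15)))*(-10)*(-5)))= 629 / 150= 4.19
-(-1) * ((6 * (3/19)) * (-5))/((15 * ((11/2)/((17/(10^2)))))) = -51/5225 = -0.01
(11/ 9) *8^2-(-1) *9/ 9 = 713/ 9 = 79.22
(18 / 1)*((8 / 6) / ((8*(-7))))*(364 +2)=-1098 / 7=-156.86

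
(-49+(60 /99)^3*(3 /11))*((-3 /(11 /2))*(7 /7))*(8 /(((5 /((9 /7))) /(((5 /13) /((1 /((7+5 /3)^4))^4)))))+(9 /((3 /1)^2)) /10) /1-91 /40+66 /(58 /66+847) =19368625309806041806451065151396689 /905228028302792040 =21396404777832818.89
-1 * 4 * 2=-8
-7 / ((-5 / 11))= 77 / 5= 15.40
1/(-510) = -1/510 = -0.00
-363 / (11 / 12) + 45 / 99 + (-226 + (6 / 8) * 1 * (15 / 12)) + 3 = -108699 / 176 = -617.61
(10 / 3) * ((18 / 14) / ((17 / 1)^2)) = 30 / 2023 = 0.01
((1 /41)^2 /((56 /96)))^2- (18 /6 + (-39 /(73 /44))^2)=-409937405924451 /737865538081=-555.57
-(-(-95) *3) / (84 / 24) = -570 / 7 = -81.43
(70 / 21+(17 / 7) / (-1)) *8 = 152 / 21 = 7.24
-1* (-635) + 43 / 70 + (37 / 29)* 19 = 1339507 / 2030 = 659.86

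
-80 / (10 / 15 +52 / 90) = -450 / 7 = -64.29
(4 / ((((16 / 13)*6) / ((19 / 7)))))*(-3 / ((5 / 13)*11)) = -3211 / 3080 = -1.04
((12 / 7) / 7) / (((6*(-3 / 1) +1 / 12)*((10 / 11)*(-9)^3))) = 88 / 4266675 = 0.00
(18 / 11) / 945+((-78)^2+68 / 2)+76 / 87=204951728 / 33495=6118.88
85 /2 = 42.50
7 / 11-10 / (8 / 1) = -27 / 44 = -0.61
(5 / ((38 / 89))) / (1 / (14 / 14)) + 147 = 6031 / 38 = 158.71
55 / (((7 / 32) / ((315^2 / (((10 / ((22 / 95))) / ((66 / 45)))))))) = 16099776 / 19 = 847356.63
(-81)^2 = 6561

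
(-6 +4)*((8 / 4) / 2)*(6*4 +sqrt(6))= -48 - 2*sqrt(6)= -52.90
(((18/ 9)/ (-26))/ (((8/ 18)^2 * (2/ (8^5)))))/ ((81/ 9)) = -9216/ 13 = -708.92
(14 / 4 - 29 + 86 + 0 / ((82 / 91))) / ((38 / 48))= 1452 / 19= 76.42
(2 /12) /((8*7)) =1 /336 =0.00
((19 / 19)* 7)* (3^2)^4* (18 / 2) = 413343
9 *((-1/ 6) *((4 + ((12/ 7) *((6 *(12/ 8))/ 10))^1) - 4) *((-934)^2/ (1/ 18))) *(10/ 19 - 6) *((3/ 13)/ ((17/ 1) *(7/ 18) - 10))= -549458660736/ 40565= -13545141.40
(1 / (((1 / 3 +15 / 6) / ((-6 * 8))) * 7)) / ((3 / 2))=-192 / 119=-1.61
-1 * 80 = -80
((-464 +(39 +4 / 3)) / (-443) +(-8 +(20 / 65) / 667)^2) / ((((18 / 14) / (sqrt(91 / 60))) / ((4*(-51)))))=-308917580068762*sqrt(1365) / 899302628601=-12691.21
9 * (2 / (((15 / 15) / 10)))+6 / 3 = 182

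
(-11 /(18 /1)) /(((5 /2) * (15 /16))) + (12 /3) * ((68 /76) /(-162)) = -10882 /38475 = -0.28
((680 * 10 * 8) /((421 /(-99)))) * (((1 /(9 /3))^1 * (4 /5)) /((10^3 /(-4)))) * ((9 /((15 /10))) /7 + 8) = 8904192 /73675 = 120.86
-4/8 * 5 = -5/2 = -2.50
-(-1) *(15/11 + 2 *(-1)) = -7/11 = -0.64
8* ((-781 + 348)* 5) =-17320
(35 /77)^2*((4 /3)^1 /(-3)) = -100 /1089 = -0.09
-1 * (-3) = 3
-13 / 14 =-0.93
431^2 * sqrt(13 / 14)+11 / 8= 11 / 8+185761 * sqrt(182) / 14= 179005.15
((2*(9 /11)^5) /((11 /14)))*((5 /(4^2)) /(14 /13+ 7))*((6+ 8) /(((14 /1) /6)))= 767637 /3543122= 0.22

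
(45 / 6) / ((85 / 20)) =30 / 17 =1.76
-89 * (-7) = 623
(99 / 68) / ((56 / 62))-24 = -42627 / 1904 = -22.39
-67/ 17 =-3.94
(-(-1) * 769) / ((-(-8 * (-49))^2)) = -0.01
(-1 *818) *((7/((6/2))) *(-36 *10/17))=40418.82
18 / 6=3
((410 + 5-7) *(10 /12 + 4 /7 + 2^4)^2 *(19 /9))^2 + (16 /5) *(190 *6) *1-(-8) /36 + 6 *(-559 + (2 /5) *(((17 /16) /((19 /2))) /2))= 45281222387262273899 /665125020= 68079264838.45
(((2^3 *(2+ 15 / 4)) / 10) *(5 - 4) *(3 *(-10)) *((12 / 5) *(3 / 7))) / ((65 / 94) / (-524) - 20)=27189312 / 3831275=7.10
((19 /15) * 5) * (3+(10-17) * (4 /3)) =-361 /9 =-40.11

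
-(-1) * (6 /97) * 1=6 /97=0.06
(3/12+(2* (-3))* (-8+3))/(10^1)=121/40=3.02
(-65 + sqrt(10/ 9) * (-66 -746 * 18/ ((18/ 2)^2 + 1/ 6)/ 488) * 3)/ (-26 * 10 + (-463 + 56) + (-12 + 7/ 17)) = 1105/ 11536 + 33502461 * sqrt(10)/ 342699952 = 0.40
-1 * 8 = -8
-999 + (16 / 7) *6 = -6897 / 7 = -985.29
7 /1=7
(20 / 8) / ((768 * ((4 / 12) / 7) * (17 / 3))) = 105 / 8704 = 0.01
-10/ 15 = -2/ 3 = -0.67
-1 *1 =-1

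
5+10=15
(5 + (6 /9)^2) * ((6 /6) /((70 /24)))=1.87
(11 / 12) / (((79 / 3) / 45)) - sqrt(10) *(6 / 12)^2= 495 / 316 - sqrt(10) / 4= 0.78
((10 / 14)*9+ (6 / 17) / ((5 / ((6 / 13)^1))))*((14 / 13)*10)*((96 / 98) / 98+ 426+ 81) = 243354205548 / 6898073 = 35278.58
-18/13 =-1.38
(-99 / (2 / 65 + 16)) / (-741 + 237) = 0.01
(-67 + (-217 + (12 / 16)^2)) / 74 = -3.83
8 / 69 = 0.12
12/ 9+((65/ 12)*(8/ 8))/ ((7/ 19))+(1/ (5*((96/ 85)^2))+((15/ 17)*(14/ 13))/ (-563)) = 129960086933/ 8026776576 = 16.19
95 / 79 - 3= -142 / 79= -1.80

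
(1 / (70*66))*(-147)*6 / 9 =-7 / 330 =-0.02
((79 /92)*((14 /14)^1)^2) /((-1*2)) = -79 /184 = -0.43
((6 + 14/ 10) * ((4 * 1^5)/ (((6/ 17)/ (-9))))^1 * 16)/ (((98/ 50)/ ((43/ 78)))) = -2163760/ 637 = -3396.80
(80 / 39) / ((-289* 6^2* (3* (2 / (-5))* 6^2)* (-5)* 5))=-1 / 5477706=-0.00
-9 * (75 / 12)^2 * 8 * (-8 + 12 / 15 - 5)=68625 / 2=34312.50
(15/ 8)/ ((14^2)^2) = 15/ 307328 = 0.00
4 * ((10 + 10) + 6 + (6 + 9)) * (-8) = -1312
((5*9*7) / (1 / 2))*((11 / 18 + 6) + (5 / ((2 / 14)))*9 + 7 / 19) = 3854095 / 19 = 202847.11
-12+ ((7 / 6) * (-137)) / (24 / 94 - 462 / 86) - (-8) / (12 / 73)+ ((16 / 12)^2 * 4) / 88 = 46399901 / 682506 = 67.98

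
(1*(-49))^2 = 2401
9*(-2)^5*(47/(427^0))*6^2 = -487296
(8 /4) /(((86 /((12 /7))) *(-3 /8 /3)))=-96 /301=-0.32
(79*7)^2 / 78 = 305809 / 78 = 3920.63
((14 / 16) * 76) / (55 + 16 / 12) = 399 / 338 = 1.18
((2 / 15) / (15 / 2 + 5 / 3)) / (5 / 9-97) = -9 / 59675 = -0.00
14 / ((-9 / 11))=-154 / 9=-17.11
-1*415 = -415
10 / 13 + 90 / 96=355 / 208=1.71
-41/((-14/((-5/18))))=-0.81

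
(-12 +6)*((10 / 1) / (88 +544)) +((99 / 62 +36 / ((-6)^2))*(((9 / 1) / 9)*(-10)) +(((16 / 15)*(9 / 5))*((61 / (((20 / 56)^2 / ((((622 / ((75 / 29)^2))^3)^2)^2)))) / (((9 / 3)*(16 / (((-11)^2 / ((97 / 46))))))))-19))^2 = 118498219008312102723065251313392881750740031087086689799558140142574308819245005433255306433970434811811938954447168187416120479854099474276702538909049570953 / 561855479453762859515389553027774112302664318539869633115281131671703285235253133578225970268249511718750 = 210905158606829523979926400000000000000000000000000000.00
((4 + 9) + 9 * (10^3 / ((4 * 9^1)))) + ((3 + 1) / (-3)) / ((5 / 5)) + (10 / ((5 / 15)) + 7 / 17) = 14896 / 51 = 292.08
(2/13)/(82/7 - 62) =-7/2288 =-0.00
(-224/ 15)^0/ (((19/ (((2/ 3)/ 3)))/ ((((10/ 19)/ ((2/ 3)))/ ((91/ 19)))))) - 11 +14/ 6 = -8.66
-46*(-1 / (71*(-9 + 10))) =46 / 71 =0.65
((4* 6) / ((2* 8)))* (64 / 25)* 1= 96 / 25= 3.84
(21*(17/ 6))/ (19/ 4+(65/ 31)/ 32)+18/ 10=19889/ 1405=14.16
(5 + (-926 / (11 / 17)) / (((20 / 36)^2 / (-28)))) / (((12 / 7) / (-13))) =-984571.22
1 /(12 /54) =9 /2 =4.50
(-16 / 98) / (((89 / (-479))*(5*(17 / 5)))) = 3832 / 74137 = 0.05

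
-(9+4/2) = -11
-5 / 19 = -0.26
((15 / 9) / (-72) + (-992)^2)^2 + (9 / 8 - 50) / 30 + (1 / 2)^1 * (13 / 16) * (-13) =225904132088571743 / 233280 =968381910530.57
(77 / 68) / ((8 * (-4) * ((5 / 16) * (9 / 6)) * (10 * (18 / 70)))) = -539 / 18360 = -0.03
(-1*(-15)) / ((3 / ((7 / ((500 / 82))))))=287 / 50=5.74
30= 30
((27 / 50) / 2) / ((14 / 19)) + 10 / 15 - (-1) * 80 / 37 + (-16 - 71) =-13023257 / 155400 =-83.80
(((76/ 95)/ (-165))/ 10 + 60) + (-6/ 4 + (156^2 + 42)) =201601121/ 8250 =24436.50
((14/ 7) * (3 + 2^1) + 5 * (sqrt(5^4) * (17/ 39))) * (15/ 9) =12575/ 117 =107.48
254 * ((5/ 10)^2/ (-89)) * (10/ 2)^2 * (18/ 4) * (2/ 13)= -28575/ 2314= -12.35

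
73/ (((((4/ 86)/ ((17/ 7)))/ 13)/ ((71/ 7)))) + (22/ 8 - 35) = 98501777/ 196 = 502560.09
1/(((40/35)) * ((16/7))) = 49/128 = 0.38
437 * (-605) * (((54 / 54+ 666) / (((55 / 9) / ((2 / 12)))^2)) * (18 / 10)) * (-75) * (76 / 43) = 1345758543 / 43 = 31296710.30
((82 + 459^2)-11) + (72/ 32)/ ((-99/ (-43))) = 9273131/ 44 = 210752.98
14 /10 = 7 /5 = 1.40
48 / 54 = 8 / 9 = 0.89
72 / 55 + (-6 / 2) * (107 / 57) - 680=-715117 / 1045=-684.32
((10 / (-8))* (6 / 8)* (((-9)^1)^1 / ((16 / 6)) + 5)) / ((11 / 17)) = -3315 / 1408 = -2.35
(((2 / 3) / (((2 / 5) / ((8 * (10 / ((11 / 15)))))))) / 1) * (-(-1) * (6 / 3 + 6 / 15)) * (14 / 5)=13440 / 11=1221.82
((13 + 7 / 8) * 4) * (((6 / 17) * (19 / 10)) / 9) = 703 / 170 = 4.14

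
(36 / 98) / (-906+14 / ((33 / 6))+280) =-11 / 18669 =-0.00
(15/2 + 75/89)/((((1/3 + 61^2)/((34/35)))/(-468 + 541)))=1105731/6955172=0.16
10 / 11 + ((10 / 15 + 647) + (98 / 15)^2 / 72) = 28920461 / 44550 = 649.17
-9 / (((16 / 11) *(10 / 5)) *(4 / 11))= -1089 / 128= -8.51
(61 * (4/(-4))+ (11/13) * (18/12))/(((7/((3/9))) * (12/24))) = -1553/273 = -5.69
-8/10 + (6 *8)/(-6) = -44/5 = -8.80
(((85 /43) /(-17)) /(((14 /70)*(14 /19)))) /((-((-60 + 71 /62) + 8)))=-14725 /949053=-0.02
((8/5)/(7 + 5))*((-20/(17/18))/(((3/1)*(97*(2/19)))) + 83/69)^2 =6776109698/194191739415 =0.03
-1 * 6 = -6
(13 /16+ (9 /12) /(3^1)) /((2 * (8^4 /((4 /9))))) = 17 /294912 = 0.00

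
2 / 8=1 / 4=0.25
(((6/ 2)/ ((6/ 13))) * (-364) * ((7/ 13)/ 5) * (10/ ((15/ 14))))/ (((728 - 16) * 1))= -4459/ 1335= -3.34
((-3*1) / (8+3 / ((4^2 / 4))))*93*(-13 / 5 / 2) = 7254 / 175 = 41.45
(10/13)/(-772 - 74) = -5/5499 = -0.00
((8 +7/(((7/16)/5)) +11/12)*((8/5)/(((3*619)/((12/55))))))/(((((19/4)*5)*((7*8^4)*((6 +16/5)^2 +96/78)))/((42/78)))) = 97/630193896960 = 0.00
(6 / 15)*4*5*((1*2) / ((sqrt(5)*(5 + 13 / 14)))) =224*sqrt(5) / 415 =1.21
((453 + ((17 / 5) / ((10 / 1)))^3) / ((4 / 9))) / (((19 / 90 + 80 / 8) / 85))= 8485.24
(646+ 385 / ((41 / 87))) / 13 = 59981 / 533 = 112.53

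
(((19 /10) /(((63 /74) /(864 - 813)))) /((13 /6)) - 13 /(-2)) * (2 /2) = 53719 /910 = 59.03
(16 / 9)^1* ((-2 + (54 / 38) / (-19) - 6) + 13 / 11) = -145984 / 11913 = -12.25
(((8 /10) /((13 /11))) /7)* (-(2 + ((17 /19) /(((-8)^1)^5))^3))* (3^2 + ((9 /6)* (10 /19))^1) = -1.89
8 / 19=0.42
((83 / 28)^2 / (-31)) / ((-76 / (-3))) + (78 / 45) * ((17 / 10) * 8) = 3264129847 / 138532800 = 23.56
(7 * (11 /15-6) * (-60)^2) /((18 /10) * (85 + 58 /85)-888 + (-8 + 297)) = 2014500 /6751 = 298.40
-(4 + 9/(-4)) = -1.75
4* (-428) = -1712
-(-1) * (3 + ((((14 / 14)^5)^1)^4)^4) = 4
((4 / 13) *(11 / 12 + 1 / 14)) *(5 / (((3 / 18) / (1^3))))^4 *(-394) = -8829540000 / 91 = -97027912.09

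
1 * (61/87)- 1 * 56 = -4811/87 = -55.30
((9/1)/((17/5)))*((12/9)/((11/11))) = 60/17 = 3.53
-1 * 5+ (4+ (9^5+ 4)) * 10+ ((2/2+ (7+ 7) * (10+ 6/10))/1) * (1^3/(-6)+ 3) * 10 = 594798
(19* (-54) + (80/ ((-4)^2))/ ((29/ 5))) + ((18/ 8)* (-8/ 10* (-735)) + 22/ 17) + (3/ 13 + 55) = 2271266/ 6409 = 354.39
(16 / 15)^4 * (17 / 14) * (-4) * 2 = -4456448 / 354375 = -12.58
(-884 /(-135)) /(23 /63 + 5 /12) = 24752 /2955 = 8.38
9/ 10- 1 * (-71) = 719/ 10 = 71.90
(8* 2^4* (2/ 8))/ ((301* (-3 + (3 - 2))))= -16/ 301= -0.05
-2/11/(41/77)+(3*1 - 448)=-18259/41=-445.34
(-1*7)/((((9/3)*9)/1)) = -7/27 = -0.26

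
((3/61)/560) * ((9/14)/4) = 27/1912960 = 0.00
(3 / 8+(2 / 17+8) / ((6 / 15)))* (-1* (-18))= 25299 / 68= 372.04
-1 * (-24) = 24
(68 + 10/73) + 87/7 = 41169/511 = 80.57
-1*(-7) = 7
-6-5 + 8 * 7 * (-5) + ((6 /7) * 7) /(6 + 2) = -1161 /4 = -290.25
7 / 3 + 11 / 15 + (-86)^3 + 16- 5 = -9540629 / 15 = -636041.93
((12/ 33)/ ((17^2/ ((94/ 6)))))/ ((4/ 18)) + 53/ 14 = 172435/ 44506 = 3.87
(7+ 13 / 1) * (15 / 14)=150 / 7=21.43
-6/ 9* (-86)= 57.33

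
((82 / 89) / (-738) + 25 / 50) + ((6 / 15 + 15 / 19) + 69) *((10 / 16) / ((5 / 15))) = 2010491 / 15219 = 132.10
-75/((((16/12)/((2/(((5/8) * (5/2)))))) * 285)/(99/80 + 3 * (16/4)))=-3.34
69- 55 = 14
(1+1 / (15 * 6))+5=541 / 90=6.01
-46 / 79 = -0.58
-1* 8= -8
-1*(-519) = 519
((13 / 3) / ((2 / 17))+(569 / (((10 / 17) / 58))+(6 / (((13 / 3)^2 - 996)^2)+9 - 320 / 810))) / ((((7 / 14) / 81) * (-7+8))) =703602667435127 / 77352025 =9096111.80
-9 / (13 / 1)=-9 / 13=-0.69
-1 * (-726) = 726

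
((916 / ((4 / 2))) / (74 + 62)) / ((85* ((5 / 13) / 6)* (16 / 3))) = 26793 / 231200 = 0.12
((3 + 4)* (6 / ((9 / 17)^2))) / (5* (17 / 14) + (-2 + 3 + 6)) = 11.46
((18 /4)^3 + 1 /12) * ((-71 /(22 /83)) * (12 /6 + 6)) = -1172707 /6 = -195451.17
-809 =-809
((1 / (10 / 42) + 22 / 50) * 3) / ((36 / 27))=261 / 25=10.44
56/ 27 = 2.07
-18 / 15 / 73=-6 / 365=-0.02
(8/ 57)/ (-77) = -0.00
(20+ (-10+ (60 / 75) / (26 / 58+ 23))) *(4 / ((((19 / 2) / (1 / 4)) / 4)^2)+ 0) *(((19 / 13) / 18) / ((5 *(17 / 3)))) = 11372 / 8922875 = 0.00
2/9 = 0.22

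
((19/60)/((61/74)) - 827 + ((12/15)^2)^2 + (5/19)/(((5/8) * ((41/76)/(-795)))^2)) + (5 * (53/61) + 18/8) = 1124515744856077/769057500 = 1462199.83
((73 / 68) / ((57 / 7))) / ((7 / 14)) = 511 / 1938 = 0.26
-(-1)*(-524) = -524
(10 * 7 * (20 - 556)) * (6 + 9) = -562800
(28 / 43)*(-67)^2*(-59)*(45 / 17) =-333712260 / 731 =-456514.72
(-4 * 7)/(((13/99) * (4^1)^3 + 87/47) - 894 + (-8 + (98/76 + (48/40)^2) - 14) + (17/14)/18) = 1732777200/55878844319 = 0.03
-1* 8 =-8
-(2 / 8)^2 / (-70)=1 / 1120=0.00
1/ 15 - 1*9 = -134/ 15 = -8.93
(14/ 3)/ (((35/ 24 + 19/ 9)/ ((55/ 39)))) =6160/ 3341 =1.84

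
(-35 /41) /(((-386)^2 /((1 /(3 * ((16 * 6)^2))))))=-35 /168897097728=-0.00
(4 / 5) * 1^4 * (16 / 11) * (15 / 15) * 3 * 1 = 192 / 55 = 3.49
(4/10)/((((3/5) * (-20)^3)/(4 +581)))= -39/800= -0.05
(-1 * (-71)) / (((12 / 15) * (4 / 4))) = 355 / 4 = 88.75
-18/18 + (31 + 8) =38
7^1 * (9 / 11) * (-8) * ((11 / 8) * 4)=-252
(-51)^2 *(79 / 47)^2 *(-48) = -779176368 / 2209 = -352728.10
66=66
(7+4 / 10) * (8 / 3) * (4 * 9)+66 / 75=17782 / 25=711.28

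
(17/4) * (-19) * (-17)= 5491/4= 1372.75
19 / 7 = 2.71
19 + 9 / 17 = 332 / 17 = 19.53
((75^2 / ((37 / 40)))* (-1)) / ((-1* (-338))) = -112500 / 6253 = -17.99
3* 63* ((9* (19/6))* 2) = 10773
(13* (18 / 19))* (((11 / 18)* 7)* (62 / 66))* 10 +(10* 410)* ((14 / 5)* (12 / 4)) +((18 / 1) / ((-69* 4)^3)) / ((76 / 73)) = 1033729084989 / 29590144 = 34934.91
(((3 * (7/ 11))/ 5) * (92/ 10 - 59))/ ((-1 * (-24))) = -1743/ 2200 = -0.79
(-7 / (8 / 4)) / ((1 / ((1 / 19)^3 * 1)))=-7 / 13718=-0.00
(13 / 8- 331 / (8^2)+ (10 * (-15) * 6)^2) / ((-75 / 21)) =-362878411 / 1600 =-226799.01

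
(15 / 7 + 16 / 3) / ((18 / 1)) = 157 / 378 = 0.42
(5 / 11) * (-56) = -280 / 11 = -25.45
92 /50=46 /25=1.84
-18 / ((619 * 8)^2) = -0.00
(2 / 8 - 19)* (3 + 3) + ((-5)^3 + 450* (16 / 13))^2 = 62123225 / 338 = 183796.52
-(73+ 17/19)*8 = -11232/19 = -591.16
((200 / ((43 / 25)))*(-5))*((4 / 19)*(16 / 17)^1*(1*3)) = -4800000 / 13889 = -345.60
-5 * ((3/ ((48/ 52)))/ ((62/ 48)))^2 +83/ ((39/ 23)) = 648169/ 37479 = 17.29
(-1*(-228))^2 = 51984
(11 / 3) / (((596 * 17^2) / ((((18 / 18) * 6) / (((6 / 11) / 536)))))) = 16214 / 129183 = 0.13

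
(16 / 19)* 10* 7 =1120 / 19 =58.95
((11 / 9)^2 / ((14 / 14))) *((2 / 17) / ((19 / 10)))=2420 / 26163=0.09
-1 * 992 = -992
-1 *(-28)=28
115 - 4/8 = 229/2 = 114.50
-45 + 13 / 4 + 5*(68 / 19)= -1813 / 76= -23.86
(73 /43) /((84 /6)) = 73 /602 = 0.12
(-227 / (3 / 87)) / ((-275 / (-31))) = -204073 / 275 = -742.08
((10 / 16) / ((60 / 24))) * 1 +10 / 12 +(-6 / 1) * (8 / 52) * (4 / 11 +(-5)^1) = 9203 / 1716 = 5.36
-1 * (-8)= 8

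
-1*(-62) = 62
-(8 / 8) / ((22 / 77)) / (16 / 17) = -119 / 32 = -3.72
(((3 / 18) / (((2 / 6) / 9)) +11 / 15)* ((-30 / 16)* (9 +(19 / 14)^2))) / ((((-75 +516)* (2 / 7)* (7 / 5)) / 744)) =-51711875 / 115248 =-448.70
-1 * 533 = -533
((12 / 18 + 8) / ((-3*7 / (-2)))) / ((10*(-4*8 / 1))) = -13 / 5040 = -0.00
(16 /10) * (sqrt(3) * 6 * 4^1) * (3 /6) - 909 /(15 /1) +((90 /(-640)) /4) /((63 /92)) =-135859 /2240 +96 * sqrt(3) /5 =-27.40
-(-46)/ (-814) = -0.06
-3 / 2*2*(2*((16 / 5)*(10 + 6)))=-1536 / 5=-307.20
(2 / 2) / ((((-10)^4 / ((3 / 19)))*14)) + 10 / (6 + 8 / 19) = 252700183 / 162260000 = 1.56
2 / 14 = 1 / 7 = 0.14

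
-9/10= -0.90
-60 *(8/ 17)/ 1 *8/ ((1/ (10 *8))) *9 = -2764800/ 17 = -162635.29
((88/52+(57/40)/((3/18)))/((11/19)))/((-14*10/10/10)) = -50597/4004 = -12.64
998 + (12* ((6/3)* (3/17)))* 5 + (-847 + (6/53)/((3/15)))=155641/901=172.74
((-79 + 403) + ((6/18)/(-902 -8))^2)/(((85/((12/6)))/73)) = 176275990873/316748250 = 556.52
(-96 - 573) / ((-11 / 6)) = 4014 / 11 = 364.91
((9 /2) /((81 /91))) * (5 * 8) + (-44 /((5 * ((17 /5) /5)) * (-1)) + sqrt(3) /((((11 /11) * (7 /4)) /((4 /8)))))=2 * sqrt(3) /7 + 32920 /153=215.66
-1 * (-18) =18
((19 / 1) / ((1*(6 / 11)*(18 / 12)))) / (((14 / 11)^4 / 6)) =3059969 / 57624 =53.10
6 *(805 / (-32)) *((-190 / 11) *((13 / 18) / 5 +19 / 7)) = 3935185 / 528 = 7453.00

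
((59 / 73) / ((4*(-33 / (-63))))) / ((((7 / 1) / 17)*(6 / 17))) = 17051 / 6424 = 2.65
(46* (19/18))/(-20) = -437/180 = -2.43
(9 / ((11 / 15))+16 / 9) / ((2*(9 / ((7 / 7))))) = 1391 / 1782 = 0.78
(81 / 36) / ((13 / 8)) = 18 / 13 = 1.38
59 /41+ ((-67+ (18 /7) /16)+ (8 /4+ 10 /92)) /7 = -2886349 /369656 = -7.81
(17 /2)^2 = 289 /4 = 72.25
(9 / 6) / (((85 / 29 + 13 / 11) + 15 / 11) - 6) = -957 / 334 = -2.87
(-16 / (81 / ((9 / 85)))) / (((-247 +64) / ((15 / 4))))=4 / 9333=0.00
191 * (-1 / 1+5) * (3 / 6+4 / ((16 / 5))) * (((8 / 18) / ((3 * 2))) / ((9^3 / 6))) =5348 / 6561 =0.82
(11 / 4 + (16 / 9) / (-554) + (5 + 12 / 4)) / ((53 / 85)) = 9109195 / 528516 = 17.24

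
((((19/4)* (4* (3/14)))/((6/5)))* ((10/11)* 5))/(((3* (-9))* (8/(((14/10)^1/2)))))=-475/9504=-0.05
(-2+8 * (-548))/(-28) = 2193/14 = 156.64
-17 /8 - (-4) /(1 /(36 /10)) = 491 /40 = 12.28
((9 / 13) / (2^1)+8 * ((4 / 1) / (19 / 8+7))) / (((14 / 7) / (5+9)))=51317 / 1950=26.32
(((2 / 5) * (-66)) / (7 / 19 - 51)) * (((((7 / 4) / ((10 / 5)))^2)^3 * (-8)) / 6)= -24588641 / 78807040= -0.31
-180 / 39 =-60 / 13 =-4.62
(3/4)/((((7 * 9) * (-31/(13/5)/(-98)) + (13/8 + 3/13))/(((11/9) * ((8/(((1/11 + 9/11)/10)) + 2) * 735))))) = 44144100/6931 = 6369.08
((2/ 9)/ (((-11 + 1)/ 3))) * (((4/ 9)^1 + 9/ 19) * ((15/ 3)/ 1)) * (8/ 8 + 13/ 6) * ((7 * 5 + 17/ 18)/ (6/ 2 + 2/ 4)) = -101579/ 10206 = -9.95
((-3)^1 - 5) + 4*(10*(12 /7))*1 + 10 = 494 /7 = 70.57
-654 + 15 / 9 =-1957 / 3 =-652.33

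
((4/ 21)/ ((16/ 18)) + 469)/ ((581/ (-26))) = -85397/ 4067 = -21.00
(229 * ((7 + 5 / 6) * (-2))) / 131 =-10763 / 393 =-27.39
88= 88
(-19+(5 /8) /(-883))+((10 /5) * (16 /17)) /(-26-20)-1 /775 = -40762674149 /2140568600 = -19.04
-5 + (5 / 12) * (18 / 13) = -115 / 26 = -4.42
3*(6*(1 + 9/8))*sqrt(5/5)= 153/4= 38.25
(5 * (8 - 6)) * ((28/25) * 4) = 224/5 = 44.80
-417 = -417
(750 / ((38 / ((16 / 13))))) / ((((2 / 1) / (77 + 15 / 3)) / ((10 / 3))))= 820000 / 247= 3319.84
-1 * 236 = -236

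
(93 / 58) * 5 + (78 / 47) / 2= 8.85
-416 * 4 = -1664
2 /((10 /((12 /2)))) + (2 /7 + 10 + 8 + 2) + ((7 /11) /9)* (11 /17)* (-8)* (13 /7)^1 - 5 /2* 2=84641 /5355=15.81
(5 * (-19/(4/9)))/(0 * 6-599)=855/2396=0.36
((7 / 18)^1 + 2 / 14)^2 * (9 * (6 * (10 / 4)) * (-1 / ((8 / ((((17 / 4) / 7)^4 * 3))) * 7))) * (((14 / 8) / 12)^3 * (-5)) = 9373144225 / 2175233163264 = 0.00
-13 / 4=-3.25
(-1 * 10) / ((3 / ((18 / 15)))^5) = -64 / 625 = -0.10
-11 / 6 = -1.83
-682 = -682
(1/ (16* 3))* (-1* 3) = -1/ 16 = -0.06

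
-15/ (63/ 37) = -185/ 21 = -8.81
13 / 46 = 0.28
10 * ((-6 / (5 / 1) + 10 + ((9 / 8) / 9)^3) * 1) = 22533 / 256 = 88.02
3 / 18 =1 / 6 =0.17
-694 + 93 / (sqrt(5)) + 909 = 256.59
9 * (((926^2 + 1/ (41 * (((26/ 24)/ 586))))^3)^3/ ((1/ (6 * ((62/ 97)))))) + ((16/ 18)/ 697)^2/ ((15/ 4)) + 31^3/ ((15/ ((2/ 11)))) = 11252655813843032954623348589574322107234903661260674018747844364989634932126504907914934/ 1300718811887469605216649144323385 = 8651105612529993365325304000000000000000000000000000000.00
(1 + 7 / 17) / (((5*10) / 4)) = 48 / 425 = 0.11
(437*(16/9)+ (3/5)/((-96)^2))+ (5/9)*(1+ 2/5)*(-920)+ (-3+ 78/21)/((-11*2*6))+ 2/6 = 24309359/394240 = 61.66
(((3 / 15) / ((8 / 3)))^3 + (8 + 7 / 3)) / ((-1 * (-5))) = 1984081 / 960000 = 2.07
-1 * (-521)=521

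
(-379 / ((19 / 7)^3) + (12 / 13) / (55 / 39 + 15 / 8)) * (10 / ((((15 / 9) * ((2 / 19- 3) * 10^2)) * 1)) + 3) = -1075507669869 / 19333806250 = -55.63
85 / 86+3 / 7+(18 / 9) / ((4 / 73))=11413 / 301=37.92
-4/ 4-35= -36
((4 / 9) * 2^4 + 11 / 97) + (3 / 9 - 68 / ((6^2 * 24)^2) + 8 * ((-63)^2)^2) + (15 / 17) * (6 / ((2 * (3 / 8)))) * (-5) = 38782896255944831 / 307742976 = 126023660.26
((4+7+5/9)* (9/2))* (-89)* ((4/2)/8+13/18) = -4499.44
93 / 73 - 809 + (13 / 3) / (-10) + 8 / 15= -589567 / 730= -807.63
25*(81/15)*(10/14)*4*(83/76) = 56025/133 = 421.24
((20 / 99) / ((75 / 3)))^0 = 1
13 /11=1.18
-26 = -26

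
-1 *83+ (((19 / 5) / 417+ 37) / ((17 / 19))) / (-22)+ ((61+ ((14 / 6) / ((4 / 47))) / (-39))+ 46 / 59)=-85420988687 / 3588593580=-23.80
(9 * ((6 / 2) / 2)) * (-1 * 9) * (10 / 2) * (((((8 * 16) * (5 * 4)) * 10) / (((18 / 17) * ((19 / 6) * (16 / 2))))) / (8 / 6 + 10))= -972000 / 19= -51157.89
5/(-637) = -5/637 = -0.01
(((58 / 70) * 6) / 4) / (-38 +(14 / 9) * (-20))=-783 / 43540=-0.02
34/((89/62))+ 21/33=23811/979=24.32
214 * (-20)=-4280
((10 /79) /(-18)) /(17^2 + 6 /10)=-25 /1029528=-0.00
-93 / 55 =-1.69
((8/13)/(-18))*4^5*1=-4096/117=-35.01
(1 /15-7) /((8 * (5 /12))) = -2.08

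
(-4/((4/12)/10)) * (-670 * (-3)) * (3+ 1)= -964800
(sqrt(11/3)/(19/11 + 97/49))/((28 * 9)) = 77 * sqrt(33)/215784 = 0.00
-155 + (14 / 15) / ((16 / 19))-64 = -26147 / 120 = -217.89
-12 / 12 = -1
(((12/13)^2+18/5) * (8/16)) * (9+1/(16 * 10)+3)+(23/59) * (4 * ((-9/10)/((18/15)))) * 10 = 119902659/7976800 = 15.03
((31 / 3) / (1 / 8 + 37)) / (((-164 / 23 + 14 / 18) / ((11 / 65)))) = -5704 / 769275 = -0.01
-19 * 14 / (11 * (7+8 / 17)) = -4522 / 1397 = -3.24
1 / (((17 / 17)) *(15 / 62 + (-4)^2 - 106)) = -62 / 5565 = -0.01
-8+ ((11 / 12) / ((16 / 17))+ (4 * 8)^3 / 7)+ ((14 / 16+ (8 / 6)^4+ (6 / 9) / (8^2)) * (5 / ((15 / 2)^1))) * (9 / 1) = 56831753 / 12096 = 4698.39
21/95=0.22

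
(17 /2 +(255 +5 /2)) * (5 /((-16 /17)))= -11305 /8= -1413.12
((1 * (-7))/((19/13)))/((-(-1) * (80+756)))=-91/15884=-0.01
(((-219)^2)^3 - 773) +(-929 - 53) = 110322650962926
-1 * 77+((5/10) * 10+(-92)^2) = 8392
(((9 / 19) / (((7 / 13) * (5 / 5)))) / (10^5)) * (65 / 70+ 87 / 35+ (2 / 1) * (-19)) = -283257 / 931000000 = -0.00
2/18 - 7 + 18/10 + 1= -184/45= -4.09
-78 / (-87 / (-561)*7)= -14586 / 203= -71.85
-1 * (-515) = 515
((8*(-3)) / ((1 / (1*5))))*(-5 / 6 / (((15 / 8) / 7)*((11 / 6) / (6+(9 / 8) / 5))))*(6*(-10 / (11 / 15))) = -12549600 / 121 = -103715.70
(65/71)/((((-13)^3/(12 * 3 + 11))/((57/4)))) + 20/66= 37925/1583868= 0.02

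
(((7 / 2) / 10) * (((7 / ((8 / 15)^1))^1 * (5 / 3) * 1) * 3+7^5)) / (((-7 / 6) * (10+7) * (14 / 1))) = -57849 / 2720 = -21.27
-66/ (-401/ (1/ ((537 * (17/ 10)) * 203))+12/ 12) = 0.00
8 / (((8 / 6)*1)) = 6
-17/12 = -1.42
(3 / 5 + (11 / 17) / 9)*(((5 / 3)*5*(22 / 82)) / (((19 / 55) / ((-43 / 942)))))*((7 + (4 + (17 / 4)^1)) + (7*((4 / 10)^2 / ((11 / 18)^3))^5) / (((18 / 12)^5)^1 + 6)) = -235894207798706512818030004853 / 77484540918623160745757812500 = -3.04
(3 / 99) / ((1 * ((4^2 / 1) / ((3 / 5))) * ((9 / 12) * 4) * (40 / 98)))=49 / 52800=0.00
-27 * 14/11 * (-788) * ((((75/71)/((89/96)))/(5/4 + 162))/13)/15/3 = 190632960/590061901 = 0.32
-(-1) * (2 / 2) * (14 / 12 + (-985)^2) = 5821357 / 6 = 970226.17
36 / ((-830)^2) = 9 / 172225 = 0.00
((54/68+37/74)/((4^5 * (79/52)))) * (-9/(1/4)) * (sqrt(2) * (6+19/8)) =-86229 * sqrt(2)/343808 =-0.35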